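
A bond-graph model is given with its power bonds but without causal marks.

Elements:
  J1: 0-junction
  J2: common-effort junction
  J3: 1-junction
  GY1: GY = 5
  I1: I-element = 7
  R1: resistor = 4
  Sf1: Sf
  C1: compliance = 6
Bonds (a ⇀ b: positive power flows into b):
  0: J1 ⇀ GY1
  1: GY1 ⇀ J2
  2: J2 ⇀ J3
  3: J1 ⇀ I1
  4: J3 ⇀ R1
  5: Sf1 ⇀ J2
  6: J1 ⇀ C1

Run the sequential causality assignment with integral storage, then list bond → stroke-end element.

b0 |GY1
b1 |GY1
b2 |J2
b3 |I1
b4 |J3
b5 |Sf1
b6 |J1

bond 5 stroke at Sf1  (Sf1: flow source, stroke at near end)
bond 3 stroke at I1  (I1 integral (f out))
bond 6 stroke at J1  (C1: C, integral causality)
bond 0 stroke at GY1  (J1: bond 6 brought effort, rest push out)
bond 1 stroke at GY1  (GY GY1: same side as bond 0)
bond 2 stroke at J2  (J2 needs exactly one e-in)
bond 4 stroke at J3  (1-jn J3 has f-setter on 2)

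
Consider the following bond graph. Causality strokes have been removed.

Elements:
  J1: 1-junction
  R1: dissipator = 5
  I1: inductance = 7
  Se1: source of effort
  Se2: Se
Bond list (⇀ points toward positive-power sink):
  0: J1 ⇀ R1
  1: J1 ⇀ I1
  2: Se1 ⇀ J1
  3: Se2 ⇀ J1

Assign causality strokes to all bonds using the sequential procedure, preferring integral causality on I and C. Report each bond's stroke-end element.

β2 |J1  (Se1 fixes effort; stroke away)
β3 |J1  (Se2 fixes effort; stroke away)
β1 |I1  (I1: I, integral causality)
β0 |J1  (J1: bond 1 brought flow, rest push out)

#0 stroke→J1
#1 stroke→I1
#2 stroke→J1
#3 stroke→J1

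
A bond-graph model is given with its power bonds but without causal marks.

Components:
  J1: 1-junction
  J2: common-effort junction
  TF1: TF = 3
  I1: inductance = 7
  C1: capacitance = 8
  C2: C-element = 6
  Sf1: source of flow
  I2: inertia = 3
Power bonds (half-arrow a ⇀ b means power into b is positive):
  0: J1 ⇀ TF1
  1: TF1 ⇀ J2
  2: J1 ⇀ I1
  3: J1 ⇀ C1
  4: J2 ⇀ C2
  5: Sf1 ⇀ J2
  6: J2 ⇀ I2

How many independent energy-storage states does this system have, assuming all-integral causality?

4  (C1, C2, I1, I2 all integral)

bond 5 stroke at Sf1  (source Sf1 imposes f)
bond 2 stroke at I1  (I1 outputs flow p/I1)
bond 0 stroke at J1  (1-jn J1 has f-setter on 2)
bond 3 stroke at J1  (J1: bond 2 brought flow, rest push out)
bond 1 stroke at TF1  (TF1 one-in-one-out from 0)
bond 4 stroke at J2  (C2: C, integral causality)
bond 6 stroke at I2  (0-jn J2 has e-setter on 4)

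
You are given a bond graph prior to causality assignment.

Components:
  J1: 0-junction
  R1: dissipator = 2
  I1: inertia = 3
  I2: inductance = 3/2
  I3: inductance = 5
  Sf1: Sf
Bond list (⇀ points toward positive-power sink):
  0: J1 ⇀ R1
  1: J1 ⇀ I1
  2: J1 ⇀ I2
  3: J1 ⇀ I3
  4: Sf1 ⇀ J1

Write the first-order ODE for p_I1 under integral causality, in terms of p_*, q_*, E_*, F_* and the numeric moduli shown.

#4 stroke at Sf1  (source Sf1 imposes f)
#1 stroke at I1  (I1: I, integral causality)
#2 stroke at I2  (prefer integral on I2)
#3 stroke at I3  (prefer integral on I3)
#0 stroke at J1  (only one effort-in slot at J1)

dp_I1/dt = 2*F_Sf1 - 2*p_I1/3 - 4*p_I2/3 - 2*p_I3/5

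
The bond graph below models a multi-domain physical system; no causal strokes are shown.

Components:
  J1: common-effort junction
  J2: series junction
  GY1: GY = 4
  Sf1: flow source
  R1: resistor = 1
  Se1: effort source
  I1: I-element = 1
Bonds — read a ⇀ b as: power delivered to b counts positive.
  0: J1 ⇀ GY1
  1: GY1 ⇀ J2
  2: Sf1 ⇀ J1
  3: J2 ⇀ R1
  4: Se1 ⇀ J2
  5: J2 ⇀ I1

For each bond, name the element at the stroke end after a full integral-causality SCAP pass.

b2 |Sf1  (Sf1: flow source, stroke at near end)
b4 |J2  (Se1: effort source, stroke at far end)
b0 |J1  (only one effort-in slot at J1)
b1 |J2  (GY1 both-in/both-out from 0)
b5 |I1  (prefer integral on I1)
b3 |J2  (1-jn J2 has f-setter on 5)

b0 stroke→J1
b1 stroke→J2
b2 stroke→Sf1
b3 stroke→J2
b4 stroke→J2
b5 stroke→I1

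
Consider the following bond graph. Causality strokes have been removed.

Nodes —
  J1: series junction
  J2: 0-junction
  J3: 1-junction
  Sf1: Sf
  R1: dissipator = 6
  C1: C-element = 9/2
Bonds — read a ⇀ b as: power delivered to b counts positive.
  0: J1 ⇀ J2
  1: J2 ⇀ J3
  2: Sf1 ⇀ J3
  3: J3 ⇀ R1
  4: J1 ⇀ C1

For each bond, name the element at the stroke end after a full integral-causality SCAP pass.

β2 |Sf1  (Sf1: flow source, stroke at near end)
β1 |J3  (common-f at J3 fixed by 2)
β3 |J3  (J3: bond 2 brought flow, rest push out)
β0 |J2  (J2 needs exactly one e-in)
β4 |J1  (J1 flow already set via bond 0)

bond 0 stroke→J2
bond 1 stroke→J3
bond 2 stroke→Sf1
bond 3 stroke→J3
bond 4 stroke→J1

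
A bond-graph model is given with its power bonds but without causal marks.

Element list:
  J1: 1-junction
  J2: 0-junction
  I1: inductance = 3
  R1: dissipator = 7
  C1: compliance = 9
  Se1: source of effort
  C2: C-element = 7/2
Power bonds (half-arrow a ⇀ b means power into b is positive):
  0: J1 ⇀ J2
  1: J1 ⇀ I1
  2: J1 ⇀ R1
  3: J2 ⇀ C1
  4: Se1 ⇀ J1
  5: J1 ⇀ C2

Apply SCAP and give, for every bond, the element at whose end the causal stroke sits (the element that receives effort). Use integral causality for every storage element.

β0 stroke→J1
β1 stroke→I1
β2 stroke→J1
β3 stroke→J2
β4 stroke→J1
β5 stroke→J1

β4 →J1  (Se1: effort source, stroke at far end)
β1 →I1  (I1: I, integral causality)
β0 →J1  (1-jn J1 has f-setter on 1)
β2 →J1  (J1 flow already set via bond 1)
β5 →J1  (J1: bond 1 brought flow, rest push out)
β3 →J2  (closing 0-jn rule on J2)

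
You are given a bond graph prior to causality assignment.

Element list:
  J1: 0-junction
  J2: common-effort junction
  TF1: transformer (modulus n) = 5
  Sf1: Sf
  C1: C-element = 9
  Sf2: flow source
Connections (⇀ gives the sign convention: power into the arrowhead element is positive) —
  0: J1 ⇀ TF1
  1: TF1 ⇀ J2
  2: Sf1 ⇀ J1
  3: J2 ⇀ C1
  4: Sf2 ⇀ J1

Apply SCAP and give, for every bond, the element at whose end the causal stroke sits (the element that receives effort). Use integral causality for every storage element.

β0 |J1
β1 |TF1
β2 |Sf1
β3 |J2
β4 |Sf2

b2 stroke→Sf1  (Sf1 (Sf) sets flow on bond)
b4 stroke→Sf2  (Sf2: flow source, stroke at near end)
b0 stroke→J1  (J1 needs exactly one e-in)
b1 stroke→TF1  (through TF1, causality passes straight; one stroke at TF1)
b3 stroke→J2  (closing 0-jn rule on J2)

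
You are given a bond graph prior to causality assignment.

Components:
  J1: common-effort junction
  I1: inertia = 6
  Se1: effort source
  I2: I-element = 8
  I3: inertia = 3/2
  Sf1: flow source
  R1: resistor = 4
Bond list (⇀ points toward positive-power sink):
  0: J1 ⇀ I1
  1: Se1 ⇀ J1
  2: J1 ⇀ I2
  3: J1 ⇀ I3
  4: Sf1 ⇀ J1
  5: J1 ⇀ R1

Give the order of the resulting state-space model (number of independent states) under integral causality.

3  (I1, I2, I3 all integral)

bond 1 →J1  (Se1 fixes effort; stroke away)
bond 4 →Sf1  (Sf1: flow source, stroke at near end)
bond 0 →I1  (0-jn J1 has e-setter on 1)
bond 2 →I2  (J1 effort already set via bond 1)
bond 3 →I3  (0-jn J1 has e-setter on 1)
bond 5 →R1  (0-jn J1 has e-setter on 1)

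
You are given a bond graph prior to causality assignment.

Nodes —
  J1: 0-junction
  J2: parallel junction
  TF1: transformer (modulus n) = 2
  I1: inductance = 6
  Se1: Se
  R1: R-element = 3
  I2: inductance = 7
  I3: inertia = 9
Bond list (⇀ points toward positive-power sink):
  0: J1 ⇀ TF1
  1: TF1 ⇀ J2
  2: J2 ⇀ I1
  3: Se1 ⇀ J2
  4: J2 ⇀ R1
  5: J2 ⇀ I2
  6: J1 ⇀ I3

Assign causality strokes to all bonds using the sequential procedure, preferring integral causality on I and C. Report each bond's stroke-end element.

b3 stroke at J2  (source Se1 imposes e)
b1 stroke at TF1  (common-e at J2 fixed by 3)
b2 stroke at I1  (J2 effort already set via bond 3)
b4 stroke at R1  (J2: bond 3 brought effort, rest push out)
b5 stroke at I2  (common-e at J2 fixed by 3)
b0 stroke at J1  (TF1 one-in-one-out from 1)
b6 stroke at I3  (J1 effort already set via bond 0)

b0 stroke→J1
b1 stroke→TF1
b2 stroke→I1
b3 stroke→J2
b4 stroke→R1
b5 stroke→I2
b6 stroke→I3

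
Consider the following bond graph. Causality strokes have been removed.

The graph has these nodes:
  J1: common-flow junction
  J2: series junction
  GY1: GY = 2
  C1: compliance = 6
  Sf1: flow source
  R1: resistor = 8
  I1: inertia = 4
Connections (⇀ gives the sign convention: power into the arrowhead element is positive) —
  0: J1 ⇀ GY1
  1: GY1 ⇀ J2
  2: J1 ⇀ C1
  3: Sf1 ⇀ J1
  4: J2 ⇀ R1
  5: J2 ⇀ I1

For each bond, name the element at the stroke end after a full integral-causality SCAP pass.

#3 |Sf1  (Sf1 fixes flow; stroke at Sf1)
#0 |J1  (1-jn J1 has f-setter on 3)
#2 |J1  (J1: bond 3 brought flow, rest push out)
#1 |J2  (GY GY1: same side as bond 0)
#5 |I1  (prefer integral on I1)
#4 |J2  (J2: bond 5 brought flow, rest push out)

β0 stroke→J1
β1 stroke→J2
β2 stroke→J1
β3 stroke→Sf1
β4 stroke→J2
β5 stroke→I1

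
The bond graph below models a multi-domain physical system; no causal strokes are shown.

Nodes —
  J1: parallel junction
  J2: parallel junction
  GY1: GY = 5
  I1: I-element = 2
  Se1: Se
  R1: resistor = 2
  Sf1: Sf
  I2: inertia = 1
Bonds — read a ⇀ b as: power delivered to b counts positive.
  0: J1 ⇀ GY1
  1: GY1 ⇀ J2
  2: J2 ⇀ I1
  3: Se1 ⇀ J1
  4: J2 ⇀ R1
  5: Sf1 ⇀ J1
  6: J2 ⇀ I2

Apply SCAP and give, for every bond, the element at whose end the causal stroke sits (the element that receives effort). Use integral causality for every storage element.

bond 3 stroke→J1  (Se1: effort source, stroke at far end)
bond 5 stroke→Sf1  (source Sf1 imposes f)
bond 0 stroke→GY1  (J1 effort already set via bond 3)
bond 1 stroke→GY1  (through GY1, causality inverts; strokes same side of GY1)
bond 2 stroke→I1  (prefer integral on I1)
bond 6 stroke→I2  (I2 integral (f out))
bond 4 stroke→J2  (only one effort-in slot at J2)

#0 stroke at GY1
#1 stroke at GY1
#2 stroke at I1
#3 stroke at J1
#4 stroke at J2
#5 stroke at Sf1
#6 stroke at I2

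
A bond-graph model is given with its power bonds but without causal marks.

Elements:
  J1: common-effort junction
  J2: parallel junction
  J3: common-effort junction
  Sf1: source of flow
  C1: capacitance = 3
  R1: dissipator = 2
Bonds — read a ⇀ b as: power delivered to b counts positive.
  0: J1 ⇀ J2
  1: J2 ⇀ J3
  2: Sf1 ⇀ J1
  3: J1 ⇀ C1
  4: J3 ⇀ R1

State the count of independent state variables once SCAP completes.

1  (C1 all integral)

β2 stroke at Sf1  (Sf1 (Sf) sets flow on bond)
β3 stroke at J1  (prefer integral on C1)
β0 stroke at J2  (common-e at J1 fixed by 3)
β1 stroke at J3  (0-jn J2 has e-setter on 0)
β4 stroke at R1  (common-e at J3 fixed by 1)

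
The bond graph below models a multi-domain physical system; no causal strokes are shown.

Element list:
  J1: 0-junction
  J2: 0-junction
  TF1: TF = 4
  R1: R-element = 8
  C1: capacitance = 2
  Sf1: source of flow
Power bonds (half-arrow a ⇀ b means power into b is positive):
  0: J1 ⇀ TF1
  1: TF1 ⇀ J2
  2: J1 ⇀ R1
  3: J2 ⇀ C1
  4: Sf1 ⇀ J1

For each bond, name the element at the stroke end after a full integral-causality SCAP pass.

#4 stroke at Sf1  (Sf1 (Sf) sets flow on bond)
#3 stroke at J2  (C1 outputs effort q/C1)
#1 stroke at TF1  (J2: bond 3 brought effort, rest push out)
#0 stroke at J1  (TF TF1: opposite of bond 1)
#2 stroke at R1  (J1: bond 0 brought effort, rest push out)

β0 stroke at J1
β1 stroke at TF1
β2 stroke at R1
β3 stroke at J2
β4 stroke at Sf1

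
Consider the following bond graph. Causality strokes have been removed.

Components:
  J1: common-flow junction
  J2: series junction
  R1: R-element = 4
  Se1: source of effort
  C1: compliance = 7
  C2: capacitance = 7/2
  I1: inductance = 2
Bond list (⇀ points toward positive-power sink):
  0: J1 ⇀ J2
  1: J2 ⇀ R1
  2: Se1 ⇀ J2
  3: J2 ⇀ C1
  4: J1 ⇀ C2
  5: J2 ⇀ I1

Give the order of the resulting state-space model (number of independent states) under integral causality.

#2 →J2  (Se1: effort source, stroke at far end)
#3 →J2  (C1 integral (e out))
#4 →J1  (C2 outputs effort q/C2)
#0 →J2  (only one flow-in slot at J1)
#5 →I1  (I1 integral (f out))
#1 →J2  (common-f at J2 fixed by 5)

3  (C1, C2, I1 all integral)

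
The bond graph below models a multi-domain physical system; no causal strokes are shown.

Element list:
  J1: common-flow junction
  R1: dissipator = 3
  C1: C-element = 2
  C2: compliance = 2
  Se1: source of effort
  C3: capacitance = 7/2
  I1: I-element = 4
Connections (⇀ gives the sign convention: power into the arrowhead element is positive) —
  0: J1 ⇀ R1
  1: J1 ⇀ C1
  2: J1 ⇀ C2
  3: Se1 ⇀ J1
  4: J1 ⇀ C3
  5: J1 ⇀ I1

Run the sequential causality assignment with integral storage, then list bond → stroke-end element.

β0 stroke at J1
β1 stroke at J1
β2 stroke at J1
β3 stroke at J1
β4 stroke at J1
β5 stroke at I1

b3 stroke at J1  (Se1: effort source, stroke at far end)
b1 stroke at J1  (C1: C, integral causality)
b2 stroke at J1  (C2 integral (e out))
b4 stroke at J1  (C3 outputs effort q/C3)
b5 stroke at I1  (I1: I, integral causality)
b0 stroke at J1  (1-jn J1 has f-setter on 5)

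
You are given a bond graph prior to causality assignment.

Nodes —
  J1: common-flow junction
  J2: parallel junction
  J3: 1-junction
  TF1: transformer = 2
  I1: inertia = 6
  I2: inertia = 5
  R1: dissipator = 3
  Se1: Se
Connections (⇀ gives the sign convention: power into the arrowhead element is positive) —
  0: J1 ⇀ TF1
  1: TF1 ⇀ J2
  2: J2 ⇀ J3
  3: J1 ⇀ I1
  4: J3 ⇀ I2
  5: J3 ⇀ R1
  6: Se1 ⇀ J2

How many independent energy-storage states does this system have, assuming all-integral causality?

β6 →J2  (Se1 fixes effort; stroke away)
β1 →TF1  (0-jn J2 has e-setter on 6)
β2 →J3  (0-jn J2 has e-setter on 6)
β0 →J1  (TF1 one-in-one-out from 1)
β3 →I1  (J1 needs exactly one f-in)
β4 →I2  (prefer integral on I2)
β5 →J3  (J3: bond 4 brought flow, rest push out)

2  (I1, I2 all integral)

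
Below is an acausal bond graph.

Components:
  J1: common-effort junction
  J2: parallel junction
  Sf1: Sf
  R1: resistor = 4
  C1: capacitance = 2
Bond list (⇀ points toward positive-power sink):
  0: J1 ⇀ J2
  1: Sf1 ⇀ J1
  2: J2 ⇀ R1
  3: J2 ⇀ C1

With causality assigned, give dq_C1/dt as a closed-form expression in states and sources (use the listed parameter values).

dq_C1/dt = F_Sf1 - q_C1/8

bond 1 →Sf1  (Sf1: flow source, stroke at near end)
bond 0 →J1  (closing 0-jn rule on J1)
bond 3 →J2  (prefer integral on C1)
bond 2 →R1  (J2: bond 3 brought effort, rest push out)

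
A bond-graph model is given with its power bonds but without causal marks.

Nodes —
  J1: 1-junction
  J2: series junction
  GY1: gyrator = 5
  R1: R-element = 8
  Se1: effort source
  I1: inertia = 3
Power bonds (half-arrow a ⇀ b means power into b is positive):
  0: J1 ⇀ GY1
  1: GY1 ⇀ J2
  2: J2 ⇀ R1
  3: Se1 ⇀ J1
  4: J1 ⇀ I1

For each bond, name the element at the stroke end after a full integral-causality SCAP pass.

β0 stroke→J1
β1 stroke→J2
β2 stroke→R1
β3 stroke→J1
β4 stroke→I1

b3 stroke at J1  (Se1: effort source, stroke at far end)
b4 stroke at I1  (I1 integral (f out))
b0 stroke at J1  (1-jn J1 has f-setter on 4)
b1 stroke at J2  (GY1 both-in/both-out from 0)
b2 stroke at R1  (J2: last free bond brings flow in)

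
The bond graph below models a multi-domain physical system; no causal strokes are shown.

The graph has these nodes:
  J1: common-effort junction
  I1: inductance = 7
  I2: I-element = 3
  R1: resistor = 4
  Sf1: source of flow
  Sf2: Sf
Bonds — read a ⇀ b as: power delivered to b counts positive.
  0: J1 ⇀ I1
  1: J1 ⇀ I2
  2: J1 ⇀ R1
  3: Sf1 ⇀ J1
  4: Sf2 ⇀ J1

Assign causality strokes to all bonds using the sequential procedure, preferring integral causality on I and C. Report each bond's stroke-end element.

bond 3 stroke at Sf1  (Sf1: flow source, stroke at near end)
bond 4 stroke at Sf2  (Sf2 fixes flow; stroke at Sf2)
bond 0 stroke at I1  (I1 outputs flow p/I1)
bond 1 stroke at I2  (I2 integral (f out))
bond 2 stroke at J1  (closing 0-jn rule on J1)

#0 |I1
#1 |I2
#2 |J1
#3 |Sf1
#4 |Sf2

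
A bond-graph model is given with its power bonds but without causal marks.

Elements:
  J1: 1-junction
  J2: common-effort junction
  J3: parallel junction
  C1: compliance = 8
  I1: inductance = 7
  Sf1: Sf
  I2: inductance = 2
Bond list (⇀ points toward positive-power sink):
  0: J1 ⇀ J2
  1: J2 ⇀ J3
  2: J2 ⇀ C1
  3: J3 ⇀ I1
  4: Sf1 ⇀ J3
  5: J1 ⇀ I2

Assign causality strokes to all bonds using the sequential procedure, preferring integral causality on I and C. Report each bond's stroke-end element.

b0 →J1
b1 →J3
b2 →J2
b3 →I1
b4 →Sf1
b5 →I2

b4 stroke at Sf1  (Sf1 (Sf) sets flow on bond)
b2 stroke at J2  (prefer integral on C1)
b0 stroke at J1  (common-e at J2 fixed by 2)
b1 stroke at J3  (J2: bond 2 brought effort, rest push out)
b3 stroke at I1  (0-jn J3 has e-setter on 1)
b5 stroke at I2  (closing 1-jn rule on J1)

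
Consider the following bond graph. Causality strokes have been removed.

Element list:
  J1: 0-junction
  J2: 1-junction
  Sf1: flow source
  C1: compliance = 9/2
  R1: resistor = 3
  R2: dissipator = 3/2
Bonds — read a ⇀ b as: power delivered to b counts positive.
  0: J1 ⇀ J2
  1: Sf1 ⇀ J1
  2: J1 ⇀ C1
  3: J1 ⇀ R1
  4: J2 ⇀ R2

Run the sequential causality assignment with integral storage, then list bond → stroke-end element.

bond 1 →Sf1  (source Sf1 imposes f)
bond 2 →J1  (prefer integral on C1)
bond 0 →J2  (common-e at J1 fixed by 2)
bond 3 →R1  (J1 effort already set via bond 2)
bond 4 →R2  (only one flow-in slot at J2)

#0 |J2
#1 |Sf1
#2 |J1
#3 |R1
#4 |R2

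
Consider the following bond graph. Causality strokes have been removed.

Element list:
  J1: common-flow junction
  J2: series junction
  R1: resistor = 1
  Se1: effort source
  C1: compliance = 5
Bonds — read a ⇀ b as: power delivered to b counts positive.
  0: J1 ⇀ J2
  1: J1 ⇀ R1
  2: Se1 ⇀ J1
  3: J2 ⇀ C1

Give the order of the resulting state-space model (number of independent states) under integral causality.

#2 |J1  (Se1 (Se) sets effort on bond)
#3 |J2  (C1: C, integral causality)
#0 |J1  (J2: last free bond brings flow in)
#1 |R1  (J1 needs exactly one f-in)

1  (C1 all integral)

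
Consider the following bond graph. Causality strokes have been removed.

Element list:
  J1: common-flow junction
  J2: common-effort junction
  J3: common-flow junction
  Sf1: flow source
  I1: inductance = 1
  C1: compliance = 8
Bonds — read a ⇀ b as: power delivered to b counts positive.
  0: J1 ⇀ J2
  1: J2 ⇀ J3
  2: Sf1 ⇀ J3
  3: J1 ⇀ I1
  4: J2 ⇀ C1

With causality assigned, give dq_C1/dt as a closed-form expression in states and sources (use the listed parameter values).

dq_C1/dt = -F_Sf1 + p_I1

β2 stroke→Sf1  (Sf1: flow source, stroke at near end)
β1 stroke→J3  (common-f at J3 fixed by 2)
β3 stroke→I1  (prefer integral on I1)
β0 stroke→J1  (J1: bond 3 brought flow, rest push out)
β4 stroke→J2  (closing 0-jn rule on J2)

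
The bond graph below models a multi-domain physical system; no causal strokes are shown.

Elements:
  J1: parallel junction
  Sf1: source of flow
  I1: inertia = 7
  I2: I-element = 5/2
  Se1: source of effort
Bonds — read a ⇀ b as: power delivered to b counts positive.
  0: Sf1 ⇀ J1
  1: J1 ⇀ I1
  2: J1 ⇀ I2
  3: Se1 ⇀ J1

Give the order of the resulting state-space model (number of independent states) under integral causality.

#0 →Sf1  (Sf1 (Sf) sets flow on bond)
#3 →J1  (source Se1 imposes e)
#1 →I1  (common-e at J1 fixed by 3)
#2 →I2  (0-jn J1 has e-setter on 3)

2  (I1, I2 all integral)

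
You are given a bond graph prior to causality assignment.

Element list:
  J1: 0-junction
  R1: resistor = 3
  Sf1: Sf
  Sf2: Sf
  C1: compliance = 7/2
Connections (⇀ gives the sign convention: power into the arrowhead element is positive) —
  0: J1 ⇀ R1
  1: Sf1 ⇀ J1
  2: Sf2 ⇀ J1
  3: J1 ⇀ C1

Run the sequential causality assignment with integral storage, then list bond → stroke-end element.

β0 |R1
β1 |Sf1
β2 |Sf2
β3 |J1

#1 |Sf1  (source Sf1 imposes f)
#2 |Sf2  (Sf2: flow source, stroke at near end)
#3 |J1  (C1 outputs effort q/C1)
#0 |R1  (common-e at J1 fixed by 3)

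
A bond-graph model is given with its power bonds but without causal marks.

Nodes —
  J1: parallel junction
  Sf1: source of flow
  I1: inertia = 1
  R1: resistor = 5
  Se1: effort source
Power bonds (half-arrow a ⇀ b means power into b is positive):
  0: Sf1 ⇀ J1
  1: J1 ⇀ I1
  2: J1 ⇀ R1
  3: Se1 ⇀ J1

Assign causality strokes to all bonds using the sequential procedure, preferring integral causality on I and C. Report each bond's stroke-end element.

bond 0 stroke→Sf1  (Sf1: flow source, stroke at near end)
bond 3 stroke→J1  (Se1 fixes effort; stroke away)
bond 1 stroke→I1  (J1: bond 3 brought effort, rest push out)
bond 2 stroke→R1  (common-e at J1 fixed by 3)

#0 →Sf1
#1 →I1
#2 →R1
#3 →J1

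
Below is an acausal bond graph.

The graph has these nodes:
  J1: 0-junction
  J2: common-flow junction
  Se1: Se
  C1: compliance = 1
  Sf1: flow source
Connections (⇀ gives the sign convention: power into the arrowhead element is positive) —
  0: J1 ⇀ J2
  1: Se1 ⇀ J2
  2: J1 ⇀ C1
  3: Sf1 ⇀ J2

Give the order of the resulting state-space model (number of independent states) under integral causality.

bond 1 stroke at J2  (source Se1 imposes e)
bond 3 stroke at Sf1  (Sf1 fixes flow; stroke at Sf1)
bond 0 stroke at J2  (J2 flow already set via bond 3)
bond 2 stroke at J1  (J1 needs exactly one e-in)

1  (C1 all integral)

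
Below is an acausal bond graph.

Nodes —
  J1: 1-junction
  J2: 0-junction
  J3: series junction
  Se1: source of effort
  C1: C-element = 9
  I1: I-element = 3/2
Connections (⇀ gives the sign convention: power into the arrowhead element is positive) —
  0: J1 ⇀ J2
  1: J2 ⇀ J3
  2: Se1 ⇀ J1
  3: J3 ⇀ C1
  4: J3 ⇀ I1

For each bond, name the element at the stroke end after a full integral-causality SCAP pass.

bond 2 →J1  (source Se1 imposes e)
bond 0 →J2  (only one flow-in slot at J1)
bond 1 →J3  (common-e at J2 fixed by 0)
bond 3 →J3  (C1 integral (e out))
bond 4 →I1  (J3 needs exactly one f-in)

b0 stroke→J2
b1 stroke→J3
b2 stroke→J1
b3 stroke→J3
b4 stroke→I1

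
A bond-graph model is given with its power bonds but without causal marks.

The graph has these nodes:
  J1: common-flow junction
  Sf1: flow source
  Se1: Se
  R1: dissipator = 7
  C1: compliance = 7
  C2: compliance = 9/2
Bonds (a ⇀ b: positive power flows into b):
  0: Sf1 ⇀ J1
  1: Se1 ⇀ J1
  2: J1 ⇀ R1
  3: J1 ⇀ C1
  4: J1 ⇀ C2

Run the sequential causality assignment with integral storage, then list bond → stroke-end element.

#0 →Sf1  (Sf1: flow source, stroke at near end)
#1 →J1  (Se1: effort source, stroke at far end)
#2 →J1  (1-jn J1 has f-setter on 0)
#3 →J1  (common-f at J1 fixed by 0)
#4 →J1  (J1: bond 0 brought flow, rest push out)

#0 →Sf1
#1 →J1
#2 →J1
#3 →J1
#4 →J1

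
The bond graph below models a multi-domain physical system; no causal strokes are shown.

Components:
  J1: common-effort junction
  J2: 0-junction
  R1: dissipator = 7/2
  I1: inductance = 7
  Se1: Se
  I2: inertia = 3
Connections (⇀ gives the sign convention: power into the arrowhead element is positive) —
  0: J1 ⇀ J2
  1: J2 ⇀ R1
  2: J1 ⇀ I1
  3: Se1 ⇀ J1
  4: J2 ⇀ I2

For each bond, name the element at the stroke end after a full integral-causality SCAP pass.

bond 3 |J1  (Se1 fixes effort; stroke away)
bond 0 |J2  (0-jn J1 has e-setter on 3)
bond 2 |I1  (common-e at J1 fixed by 3)
bond 1 |R1  (common-e at J2 fixed by 0)
bond 4 |I2  (common-e at J2 fixed by 0)

b0 stroke→J2
b1 stroke→R1
b2 stroke→I1
b3 stroke→J1
b4 stroke→I2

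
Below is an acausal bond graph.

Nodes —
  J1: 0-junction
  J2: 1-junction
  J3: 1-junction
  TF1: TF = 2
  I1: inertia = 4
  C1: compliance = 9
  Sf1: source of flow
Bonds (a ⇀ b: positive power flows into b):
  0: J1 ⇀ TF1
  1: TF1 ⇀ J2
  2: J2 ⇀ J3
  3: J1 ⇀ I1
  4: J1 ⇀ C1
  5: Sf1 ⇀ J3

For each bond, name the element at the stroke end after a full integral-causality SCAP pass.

#5 →Sf1  (Sf1 (Sf) sets flow on bond)
#2 →J3  (J3 flow already set via bond 5)
#1 →J2  (common-f at J2 fixed by 2)
#0 →TF1  (TF1 one-in-one-out from 1)
#3 →I1  (I1: I, integral causality)
#4 →J1  (closing 0-jn rule on J1)

β0 →TF1
β1 →J2
β2 →J3
β3 →I1
β4 →J1
β5 →Sf1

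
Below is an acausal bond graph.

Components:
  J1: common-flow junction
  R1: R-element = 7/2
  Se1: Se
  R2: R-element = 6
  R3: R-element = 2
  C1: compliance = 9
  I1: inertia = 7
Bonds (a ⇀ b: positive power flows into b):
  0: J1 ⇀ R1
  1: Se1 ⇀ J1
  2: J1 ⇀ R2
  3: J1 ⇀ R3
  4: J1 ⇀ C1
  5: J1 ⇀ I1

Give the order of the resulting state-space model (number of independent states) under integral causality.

2  (C1, I1 all integral)

b1 stroke→J1  (Se1 fixes effort; stroke away)
b4 stroke→J1  (prefer integral on C1)
b5 stroke→I1  (I1: I, integral causality)
b0 stroke→J1  (J1: bond 5 brought flow, rest push out)
b2 stroke→J1  (common-f at J1 fixed by 5)
b3 stroke→J1  (J1 flow already set via bond 5)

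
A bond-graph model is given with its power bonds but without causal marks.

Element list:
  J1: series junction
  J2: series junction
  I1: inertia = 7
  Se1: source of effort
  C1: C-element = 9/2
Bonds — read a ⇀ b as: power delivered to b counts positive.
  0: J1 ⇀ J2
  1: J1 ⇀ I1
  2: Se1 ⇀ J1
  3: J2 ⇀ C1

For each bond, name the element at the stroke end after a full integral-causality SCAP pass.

bond 0 →J1
bond 1 →I1
bond 2 →J1
bond 3 →J2

bond 2 |J1  (Se1 fixes effort; stroke away)
bond 1 |I1  (I1 outputs flow p/I1)
bond 0 |J1  (J1: bond 1 brought flow, rest push out)
bond 3 |J2  (J2 flow already set via bond 0)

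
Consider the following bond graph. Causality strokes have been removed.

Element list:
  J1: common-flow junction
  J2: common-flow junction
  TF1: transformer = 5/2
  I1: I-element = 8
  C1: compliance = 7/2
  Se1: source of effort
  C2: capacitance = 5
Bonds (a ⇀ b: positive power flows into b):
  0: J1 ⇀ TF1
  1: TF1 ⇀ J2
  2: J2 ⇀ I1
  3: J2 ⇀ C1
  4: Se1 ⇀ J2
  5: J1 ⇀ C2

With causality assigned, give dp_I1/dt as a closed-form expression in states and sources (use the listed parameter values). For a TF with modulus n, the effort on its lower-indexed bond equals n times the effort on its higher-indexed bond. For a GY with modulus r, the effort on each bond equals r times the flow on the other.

#4 |J2  (source Se1 imposes e)
#2 |I1  (I1 outputs flow p/I1)
#1 |J2  (1-jn J2 has f-setter on 2)
#3 |J2  (common-f at J2 fixed by 2)
#0 |TF1  (TF1 one-in-one-out from 1)
#5 |J1  (common-f at J1 fixed by 0)

dp_I1/dt = E_Se1 - 2*q_C1/7 - 2*q_C2/25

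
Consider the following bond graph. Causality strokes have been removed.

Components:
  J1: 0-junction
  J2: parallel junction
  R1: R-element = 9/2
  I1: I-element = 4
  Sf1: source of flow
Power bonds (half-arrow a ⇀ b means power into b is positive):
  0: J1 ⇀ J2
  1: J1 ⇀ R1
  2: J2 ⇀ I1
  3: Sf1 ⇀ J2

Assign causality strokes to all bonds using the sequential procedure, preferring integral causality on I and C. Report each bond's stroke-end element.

b0 |J2
b1 |J1
b2 |I1
b3 |Sf1

β3 →Sf1  (Sf1 (Sf) sets flow on bond)
β2 →I1  (I1 integral (f out))
β0 →J2  (closing 0-jn rule on J2)
β1 →J1  (closing 0-jn rule on J1)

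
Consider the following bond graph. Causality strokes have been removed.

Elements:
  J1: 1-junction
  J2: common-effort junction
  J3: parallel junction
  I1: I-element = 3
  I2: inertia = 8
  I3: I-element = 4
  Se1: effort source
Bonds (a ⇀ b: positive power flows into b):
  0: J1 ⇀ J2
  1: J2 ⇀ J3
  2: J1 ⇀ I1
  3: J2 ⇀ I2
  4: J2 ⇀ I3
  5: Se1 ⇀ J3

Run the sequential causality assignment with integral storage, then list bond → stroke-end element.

#5 |J3  (Se1 fixes effort; stroke away)
#1 |J2  (J3: bond 5 brought effort, rest push out)
#0 |J1  (J2 effort already set via bond 1)
#3 |I2  (0-jn J2 has e-setter on 1)
#4 |I3  (J2: bond 1 brought effort, rest push out)
#2 |I1  (only one flow-in slot at J1)

b0 →J1
b1 →J2
b2 →I1
b3 →I2
b4 →I3
b5 →J3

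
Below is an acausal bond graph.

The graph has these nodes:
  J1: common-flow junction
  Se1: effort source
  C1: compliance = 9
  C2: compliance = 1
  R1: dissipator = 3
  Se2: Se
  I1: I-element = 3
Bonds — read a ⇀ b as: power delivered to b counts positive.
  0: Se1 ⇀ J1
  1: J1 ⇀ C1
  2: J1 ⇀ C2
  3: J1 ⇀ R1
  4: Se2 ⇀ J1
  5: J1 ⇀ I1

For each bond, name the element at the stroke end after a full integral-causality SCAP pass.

#0 stroke at J1  (source Se1 imposes e)
#4 stroke at J1  (Se2 (Se) sets effort on bond)
#1 stroke at J1  (prefer integral on C1)
#2 stroke at J1  (C2: C, integral causality)
#5 stroke at I1  (I1 integral (f out))
#3 stroke at J1  (J1 flow already set via bond 5)

β0 stroke at J1
β1 stroke at J1
β2 stroke at J1
β3 stroke at J1
β4 stroke at J1
β5 stroke at I1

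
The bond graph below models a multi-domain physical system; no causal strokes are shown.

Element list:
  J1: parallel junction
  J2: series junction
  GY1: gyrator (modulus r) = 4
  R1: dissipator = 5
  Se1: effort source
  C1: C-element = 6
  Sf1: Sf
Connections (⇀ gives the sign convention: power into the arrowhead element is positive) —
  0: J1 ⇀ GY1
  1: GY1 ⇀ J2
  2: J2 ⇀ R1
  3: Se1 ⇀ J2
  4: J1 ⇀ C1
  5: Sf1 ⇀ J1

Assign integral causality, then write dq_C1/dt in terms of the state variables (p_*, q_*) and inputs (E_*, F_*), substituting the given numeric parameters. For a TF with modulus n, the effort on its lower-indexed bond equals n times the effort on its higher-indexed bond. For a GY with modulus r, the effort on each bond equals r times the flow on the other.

dq_C1/dt = E_Se1/4 + F_Sf1 - 5*q_C1/96

b3 stroke→J2  (Se1 (Se) sets effort on bond)
b5 stroke→Sf1  (source Sf1 imposes f)
b4 stroke→J1  (C1 integral (e out))
b0 stroke→GY1  (J1 effort already set via bond 4)
b1 stroke→GY1  (GY1: gyrator matches bond 0)
b2 stroke→J2  (1-jn J2 has f-setter on 1)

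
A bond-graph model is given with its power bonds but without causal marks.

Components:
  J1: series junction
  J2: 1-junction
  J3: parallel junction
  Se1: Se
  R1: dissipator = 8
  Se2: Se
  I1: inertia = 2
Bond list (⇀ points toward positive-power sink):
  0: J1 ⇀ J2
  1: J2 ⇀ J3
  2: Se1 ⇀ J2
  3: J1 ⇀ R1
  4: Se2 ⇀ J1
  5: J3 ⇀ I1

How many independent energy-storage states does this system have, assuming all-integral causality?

1  (I1 all integral)

β2 stroke→J2  (Se1 (Se) sets effort on bond)
β4 stroke→J1  (source Se2 imposes e)
β5 stroke→I1  (I1: I, integral causality)
β1 stroke→J3  (J3: last free bond brings effort in)
β0 stroke→J2  (1-jn J2 has f-setter on 1)
β3 stroke→J1  (common-f at J1 fixed by 0)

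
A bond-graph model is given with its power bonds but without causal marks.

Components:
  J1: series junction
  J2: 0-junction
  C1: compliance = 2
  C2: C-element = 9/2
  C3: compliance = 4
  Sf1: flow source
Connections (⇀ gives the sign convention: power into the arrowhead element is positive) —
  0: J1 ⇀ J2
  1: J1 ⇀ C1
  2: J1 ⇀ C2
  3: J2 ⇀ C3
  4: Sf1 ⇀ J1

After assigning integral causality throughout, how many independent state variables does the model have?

3  (C1, C2, C3 all integral)

b4 stroke at Sf1  (source Sf1 imposes f)
b0 stroke at J1  (J1: bond 4 brought flow, rest push out)
b1 stroke at J1  (1-jn J1 has f-setter on 4)
b2 stroke at J1  (J1 flow already set via bond 4)
b3 stroke at J2  (J2 needs exactly one e-in)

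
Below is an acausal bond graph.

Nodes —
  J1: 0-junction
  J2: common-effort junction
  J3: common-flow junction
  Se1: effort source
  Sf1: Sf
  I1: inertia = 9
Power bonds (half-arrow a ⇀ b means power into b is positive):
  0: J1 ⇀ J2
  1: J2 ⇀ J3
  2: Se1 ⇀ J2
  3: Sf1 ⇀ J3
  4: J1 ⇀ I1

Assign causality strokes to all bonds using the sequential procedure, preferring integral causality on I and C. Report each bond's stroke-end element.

bond 0 stroke at J1
bond 1 stroke at J3
bond 2 stroke at J2
bond 3 stroke at Sf1
bond 4 stroke at I1

bond 2 |J2  (Se1 fixes effort; stroke away)
bond 3 |Sf1  (source Sf1 imposes f)
bond 0 |J1  (common-e at J2 fixed by 2)
bond 1 |J3  (common-e at J2 fixed by 2)
bond 4 |I1  (common-e at J1 fixed by 0)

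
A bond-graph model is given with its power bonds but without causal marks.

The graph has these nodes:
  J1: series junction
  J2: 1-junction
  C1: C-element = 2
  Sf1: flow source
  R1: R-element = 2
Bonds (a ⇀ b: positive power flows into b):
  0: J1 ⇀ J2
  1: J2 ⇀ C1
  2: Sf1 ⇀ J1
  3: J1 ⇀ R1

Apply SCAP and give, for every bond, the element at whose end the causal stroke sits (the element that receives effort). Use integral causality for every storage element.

#2 →Sf1  (Sf1 fixes flow; stroke at Sf1)
#0 →J1  (J1 flow already set via bond 2)
#3 →J1  (1-jn J1 has f-setter on 2)
#1 →J2  (J2 flow already set via bond 0)

β0 stroke at J1
β1 stroke at J2
β2 stroke at Sf1
β3 stroke at J1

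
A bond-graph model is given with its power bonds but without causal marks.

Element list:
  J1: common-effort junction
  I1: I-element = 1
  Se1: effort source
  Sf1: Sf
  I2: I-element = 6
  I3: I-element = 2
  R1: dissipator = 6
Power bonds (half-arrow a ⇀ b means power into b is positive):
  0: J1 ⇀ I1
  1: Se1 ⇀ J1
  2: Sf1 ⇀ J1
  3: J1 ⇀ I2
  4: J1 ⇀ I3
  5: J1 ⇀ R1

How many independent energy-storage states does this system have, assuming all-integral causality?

3  (I1, I2, I3 all integral)

b1 stroke→J1  (Se1 (Se) sets effort on bond)
b2 stroke→Sf1  (source Sf1 imposes f)
b0 stroke→I1  (0-jn J1 has e-setter on 1)
b3 stroke→I2  (J1 effort already set via bond 1)
b4 stroke→I3  (common-e at J1 fixed by 1)
b5 stroke→R1  (J1: bond 1 brought effort, rest push out)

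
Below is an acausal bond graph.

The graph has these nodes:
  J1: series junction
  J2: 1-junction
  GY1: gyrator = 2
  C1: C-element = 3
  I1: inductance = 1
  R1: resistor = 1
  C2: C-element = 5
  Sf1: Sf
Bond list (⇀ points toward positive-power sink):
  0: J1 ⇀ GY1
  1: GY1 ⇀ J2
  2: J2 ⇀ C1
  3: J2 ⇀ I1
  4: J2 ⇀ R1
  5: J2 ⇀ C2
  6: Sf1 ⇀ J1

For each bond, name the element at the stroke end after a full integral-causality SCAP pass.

bond 0 |J1
bond 1 |J2
bond 2 |J2
bond 3 |I1
bond 4 |J2
bond 5 |J2
bond 6 |Sf1

bond 6 |Sf1  (source Sf1 imposes f)
bond 0 |J1  (1-jn J1 has f-setter on 6)
bond 1 |J2  (through GY1, causality inverts; strokes same side of GY1)
bond 2 |J2  (prefer integral on C1)
bond 3 |I1  (I1 integral (f out))
bond 4 |J2  (J2 flow already set via bond 3)
bond 5 |J2  (J2: bond 3 brought flow, rest push out)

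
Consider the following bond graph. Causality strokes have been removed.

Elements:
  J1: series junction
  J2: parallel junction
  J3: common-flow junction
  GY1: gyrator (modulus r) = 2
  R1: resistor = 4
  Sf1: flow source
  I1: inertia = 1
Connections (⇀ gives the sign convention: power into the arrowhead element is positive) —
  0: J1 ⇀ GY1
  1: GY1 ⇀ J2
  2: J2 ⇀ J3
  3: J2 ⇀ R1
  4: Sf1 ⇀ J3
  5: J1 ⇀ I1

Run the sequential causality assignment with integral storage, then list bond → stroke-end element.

bond 0 →J1
bond 1 →J2
bond 2 →J3
bond 3 →R1
bond 4 →Sf1
bond 5 →I1

bond 4 stroke at Sf1  (Sf1 fixes flow; stroke at Sf1)
bond 2 stroke at J3  (common-f at J3 fixed by 4)
bond 5 stroke at I1  (prefer integral on I1)
bond 0 stroke at J1  (J1: bond 5 brought flow, rest push out)
bond 1 stroke at J2  (GY1: gyrator matches bond 0)
bond 3 stroke at R1  (J2: bond 1 brought effort, rest push out)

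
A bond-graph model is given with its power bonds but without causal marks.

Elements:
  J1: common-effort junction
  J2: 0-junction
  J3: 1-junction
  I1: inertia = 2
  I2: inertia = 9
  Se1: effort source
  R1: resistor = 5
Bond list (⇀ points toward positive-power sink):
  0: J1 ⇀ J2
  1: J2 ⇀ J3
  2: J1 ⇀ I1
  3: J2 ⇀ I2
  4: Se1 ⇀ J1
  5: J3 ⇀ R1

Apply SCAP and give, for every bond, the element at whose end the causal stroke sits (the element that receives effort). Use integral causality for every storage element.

#0 stroke→J2
#1 stroke→J3
#2 stroke→I1
#3 stroke→I2
#4 stroke→J1
#5 stroke→R1

b4 |J1  (source Se1 imposes e)
b0 |J2  (J1 effort already set via bond 4)
b2 |I1  (J1 effort already set via bond 4)
b1 |J3  (J2 effort already set via bond 0)
b3 |I2  (J2 effort already set via bond 0)
b5 |R1  (only one flow-in slot at J3)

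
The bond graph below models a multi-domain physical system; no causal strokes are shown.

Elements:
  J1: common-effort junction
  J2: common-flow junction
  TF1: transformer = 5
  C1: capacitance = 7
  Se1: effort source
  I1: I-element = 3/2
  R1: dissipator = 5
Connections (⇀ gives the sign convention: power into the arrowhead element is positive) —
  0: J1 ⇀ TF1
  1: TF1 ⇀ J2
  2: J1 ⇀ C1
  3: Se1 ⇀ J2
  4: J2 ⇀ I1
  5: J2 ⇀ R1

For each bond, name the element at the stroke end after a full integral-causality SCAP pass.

bond 3 |J2  (Se1 (Se) sets effort on bond)
bond 2 |J1  (C1: C, integral causality)
bond 0 |TF1  (common-e at J1 fixed by 2)
bond 1 |J2  (TF1 one-in-one-out from 0)
bond 4 |I1  (I1: I, integral causality)
bond 5 |J2  (common-f at J2 fixed by 4)

b0 stroke at TF1
b1 stroke at J2
b2 stroke at J1
b3 stroke at J2
b4 stroke at I1
b5 stroke at J2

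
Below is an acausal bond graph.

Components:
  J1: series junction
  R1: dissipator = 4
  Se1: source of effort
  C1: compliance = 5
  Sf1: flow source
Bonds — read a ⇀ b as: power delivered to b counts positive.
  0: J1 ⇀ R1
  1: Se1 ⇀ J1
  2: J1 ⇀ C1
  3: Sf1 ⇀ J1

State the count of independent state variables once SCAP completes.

#1 |J1  (source Se1 imposes e)
#3 |Sf1  (source Sf1 imposes f)
#0 |J1  (common-f at J1 fixed by 3)
#2 |J1  (common-f at J1 fixed by 3)

1  (C1 all integral)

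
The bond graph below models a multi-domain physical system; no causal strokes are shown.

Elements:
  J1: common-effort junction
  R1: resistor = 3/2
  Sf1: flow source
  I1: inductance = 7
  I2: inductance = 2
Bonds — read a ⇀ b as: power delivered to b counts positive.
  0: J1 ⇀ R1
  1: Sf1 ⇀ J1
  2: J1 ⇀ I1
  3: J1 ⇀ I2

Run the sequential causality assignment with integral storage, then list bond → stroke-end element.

β0 stroke→J1
β1 stroke→Sf1
β2 stroke→I1
β3 stroke→I2

β1 stroke at Sf1  (Sf1 fixes flow; stroke at Sf1)
β2 stroke at I1  (I1 outputs flow p/I1)
β3 stroke at I2  (prefer integral on I2)
β0 stroke at J1  (J1 needs exactly one e-in)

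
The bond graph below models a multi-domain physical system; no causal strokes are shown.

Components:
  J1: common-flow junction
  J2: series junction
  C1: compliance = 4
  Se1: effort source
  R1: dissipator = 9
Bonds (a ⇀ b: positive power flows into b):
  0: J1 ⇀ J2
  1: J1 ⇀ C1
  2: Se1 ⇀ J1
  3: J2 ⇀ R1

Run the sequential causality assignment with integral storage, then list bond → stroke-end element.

b2 stroke at J1  (Se1 fixes effort; stroke away)
b1 stroke at J1  (C1 integral (e out))
b0 stroke at J2  (only one flow-in slot at J1)
b3 stroke at R1  (only one flow-in slot at J2)

bond 0 →J2
bond 1 →J1
bond 2 →J1
bond 3 →R1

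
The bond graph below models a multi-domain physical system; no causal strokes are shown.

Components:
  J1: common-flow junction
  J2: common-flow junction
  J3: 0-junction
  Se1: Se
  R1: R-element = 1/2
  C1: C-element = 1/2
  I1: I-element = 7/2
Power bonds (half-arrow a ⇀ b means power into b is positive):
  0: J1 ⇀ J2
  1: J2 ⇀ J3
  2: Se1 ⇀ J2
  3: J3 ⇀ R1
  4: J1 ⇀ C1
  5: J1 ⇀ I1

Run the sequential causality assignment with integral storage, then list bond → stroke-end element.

b0 |J1
b1 |J2
b2 |J2
b3 |J3
b4 |J1
b5 |I1

bond 2 |J2  (Se1 fixes effort; stroke away)
bond 4 |J1  (C1 integral (e out))
bond 5 |I1  (I1: I, integral causality)
bond 0 |J1  (J1 flow already set via bond 5)
bond 1 |J2  (common-f at J2 fixed by 0)
bond 3 |J3  (only one effort-in slot at J3)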